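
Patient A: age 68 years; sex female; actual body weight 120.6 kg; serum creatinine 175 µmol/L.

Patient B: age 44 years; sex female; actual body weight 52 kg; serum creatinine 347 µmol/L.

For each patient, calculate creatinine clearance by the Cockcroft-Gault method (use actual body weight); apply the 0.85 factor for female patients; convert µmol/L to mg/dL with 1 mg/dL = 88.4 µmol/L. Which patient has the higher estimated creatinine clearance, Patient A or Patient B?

Patient A: SCr = 175 / 88.4 = 1.98 mg/dL
Patient A: CrCl = (140 − 68) × 120.6 / (72 × 1.98) × 0.85 = 8683.2 / 142.56 × 0.85 ≈ 51.8 mL/min
Patient B: SCr = 347 / 88.4 = 3.925 mg/dL
Patient B: CrCl = (140 − 44) × 52 / (72 × 3.925) × 0.85 = 4992.0 / 282.60 × 0.85 ≈ 15.0 mL/min
51.8 vs 15.0 mL/min → Patient A is higher.

Patient A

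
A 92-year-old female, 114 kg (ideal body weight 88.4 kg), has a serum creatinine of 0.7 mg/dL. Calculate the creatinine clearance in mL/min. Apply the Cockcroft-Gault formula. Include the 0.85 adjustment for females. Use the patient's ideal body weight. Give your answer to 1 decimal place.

71.6 mL/min

CrCl = (140 − 92) × 88.4 / (72 × 0.7) × 0.85 = 4243.2 / 50.40 × 0.85 ≈ 71.6 mL/min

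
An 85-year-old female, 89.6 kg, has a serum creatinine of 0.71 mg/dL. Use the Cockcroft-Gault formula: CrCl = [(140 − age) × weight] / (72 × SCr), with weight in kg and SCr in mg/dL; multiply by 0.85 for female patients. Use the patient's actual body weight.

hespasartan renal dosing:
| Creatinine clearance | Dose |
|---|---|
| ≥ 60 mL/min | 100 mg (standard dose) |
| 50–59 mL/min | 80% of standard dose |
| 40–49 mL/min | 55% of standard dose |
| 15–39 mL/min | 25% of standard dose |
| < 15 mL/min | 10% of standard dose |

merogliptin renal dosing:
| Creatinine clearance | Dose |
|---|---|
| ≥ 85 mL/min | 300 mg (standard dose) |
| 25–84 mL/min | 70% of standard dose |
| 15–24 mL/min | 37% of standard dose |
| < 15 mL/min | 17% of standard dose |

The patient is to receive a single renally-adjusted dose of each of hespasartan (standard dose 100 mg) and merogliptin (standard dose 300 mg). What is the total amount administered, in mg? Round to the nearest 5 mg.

CrCl = (140 − 85) × 89.6 / (72 × 0.71) × 0.85 = 4928.0 / 51.12 × 0.85 ≈ 81.9 mL/min
CrCl ≈ 82 mL/min.
hespasartan: ≥ 60 mL/min → 100% of 100 mg = 100 mg.
merogliptin: 25–84 mL/min → 70% of 300 mg = 210 mg.
Total = 100 + 210 = 310 mg.

310 mg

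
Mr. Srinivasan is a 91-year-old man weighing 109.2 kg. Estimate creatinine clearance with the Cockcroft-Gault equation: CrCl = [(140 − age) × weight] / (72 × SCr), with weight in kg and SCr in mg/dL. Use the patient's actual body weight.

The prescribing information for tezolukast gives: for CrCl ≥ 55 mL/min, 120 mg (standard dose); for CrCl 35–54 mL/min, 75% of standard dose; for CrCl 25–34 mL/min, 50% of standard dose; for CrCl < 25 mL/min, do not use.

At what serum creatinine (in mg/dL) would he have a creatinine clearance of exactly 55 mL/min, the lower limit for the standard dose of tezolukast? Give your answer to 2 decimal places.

Standard dose requires CrCl ≥ 55 mL/min.
Set (140 − 91) × 109.2 / (72 × SCr) = 55
SCr = (140 − 91) × 109.2 / (72 × 55) = 1.351 mg/dL

1.35 mg/dL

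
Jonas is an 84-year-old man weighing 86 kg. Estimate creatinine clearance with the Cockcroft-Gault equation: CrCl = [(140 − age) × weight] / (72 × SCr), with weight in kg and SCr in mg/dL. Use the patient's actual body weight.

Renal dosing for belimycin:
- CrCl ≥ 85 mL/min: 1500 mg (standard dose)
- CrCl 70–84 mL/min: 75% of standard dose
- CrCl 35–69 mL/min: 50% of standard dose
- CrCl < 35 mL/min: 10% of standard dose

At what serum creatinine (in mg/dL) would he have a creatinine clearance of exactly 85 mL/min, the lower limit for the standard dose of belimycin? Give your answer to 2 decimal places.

Standard dose requires CrCl ≥ 85 mL/min.
Set (140 − 84) × 86 / (72 × SCr) = 85
SCr = (140 − 84) × 86 / (72 × 85) = 0.787 mg/dL

0.79 mg/dL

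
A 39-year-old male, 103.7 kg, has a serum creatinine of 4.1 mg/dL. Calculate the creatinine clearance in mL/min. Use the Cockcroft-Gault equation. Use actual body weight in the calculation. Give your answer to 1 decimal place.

CrCl = (140 − 39) × 103.7 / (72 × 4.1) = 10473.7 / 295.20 ≈ 35.5 mL/min

35.5 mL/min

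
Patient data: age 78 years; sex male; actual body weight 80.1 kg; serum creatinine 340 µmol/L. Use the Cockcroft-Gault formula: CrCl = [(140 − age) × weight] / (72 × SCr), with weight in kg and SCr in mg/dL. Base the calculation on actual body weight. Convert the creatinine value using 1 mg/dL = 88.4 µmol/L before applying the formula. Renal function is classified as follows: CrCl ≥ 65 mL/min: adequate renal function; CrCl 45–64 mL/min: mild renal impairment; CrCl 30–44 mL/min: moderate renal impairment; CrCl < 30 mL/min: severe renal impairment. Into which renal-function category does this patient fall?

SCr = 340 / 88.4 = 3.846 mg/dL
CrCl = (140 − 78) × 80.1 / (72 × 3.846) = 4966.2 / 276.91 ≈ 17.9 mL/min
18 mL/min falls in the 'severe renal impairment' range.

severe renal impairment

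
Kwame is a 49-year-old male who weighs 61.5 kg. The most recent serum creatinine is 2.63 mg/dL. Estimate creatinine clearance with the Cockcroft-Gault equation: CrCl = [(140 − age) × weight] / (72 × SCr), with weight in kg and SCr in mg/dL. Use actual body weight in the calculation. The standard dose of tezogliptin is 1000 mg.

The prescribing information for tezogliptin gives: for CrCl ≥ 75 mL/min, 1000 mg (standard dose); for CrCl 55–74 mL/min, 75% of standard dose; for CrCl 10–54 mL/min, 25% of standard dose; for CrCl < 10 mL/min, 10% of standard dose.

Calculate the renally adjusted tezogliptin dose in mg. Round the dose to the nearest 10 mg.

CrCl = (140 − 49) × 61.5 / (72 × 2.63) = 5596.5 / 189.36 ≈ 29.6 mL/min
CrCl ≈ 30 mL/min → bracket 10–54 mL/min.
25% of 1000 mg = 250 mg

250 mg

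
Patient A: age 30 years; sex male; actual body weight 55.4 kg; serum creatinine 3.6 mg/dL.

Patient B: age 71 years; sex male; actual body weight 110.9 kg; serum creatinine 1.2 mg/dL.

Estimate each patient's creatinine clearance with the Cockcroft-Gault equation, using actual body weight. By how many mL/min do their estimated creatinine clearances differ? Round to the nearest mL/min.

65 mL/min

Patient A: CrCl = (140 − 30) × 55.4 / (72 × 3.6) = 6094.0 / 259.20 ≈ 23.5 mL/min
Patient B: CrCl = (140 − 71) × 110.9 / (72 × 1.2) = 7652.1 / 86.40 ≈ 88.6 mL/min
|23.5 − 88.6| = 65.1 mL/min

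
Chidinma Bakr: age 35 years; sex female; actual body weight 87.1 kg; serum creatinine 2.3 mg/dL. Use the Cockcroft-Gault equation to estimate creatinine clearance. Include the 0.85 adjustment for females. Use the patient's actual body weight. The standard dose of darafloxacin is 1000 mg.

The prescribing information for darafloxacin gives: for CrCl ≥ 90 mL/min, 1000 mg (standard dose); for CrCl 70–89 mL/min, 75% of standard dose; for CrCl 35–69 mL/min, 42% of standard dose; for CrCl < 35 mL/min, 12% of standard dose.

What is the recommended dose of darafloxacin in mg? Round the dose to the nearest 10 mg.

CrCl = (140 − 35) × 87.1 / (72 × 2.3) × 0.85 = 9145.5 / 165.60 × 0.85 ≈ 46.9 mL/min
CrCl ≈ 47 mL/min → bracket 35–69 mL/min.
42% of 1000 mg = 420 mg

420 mg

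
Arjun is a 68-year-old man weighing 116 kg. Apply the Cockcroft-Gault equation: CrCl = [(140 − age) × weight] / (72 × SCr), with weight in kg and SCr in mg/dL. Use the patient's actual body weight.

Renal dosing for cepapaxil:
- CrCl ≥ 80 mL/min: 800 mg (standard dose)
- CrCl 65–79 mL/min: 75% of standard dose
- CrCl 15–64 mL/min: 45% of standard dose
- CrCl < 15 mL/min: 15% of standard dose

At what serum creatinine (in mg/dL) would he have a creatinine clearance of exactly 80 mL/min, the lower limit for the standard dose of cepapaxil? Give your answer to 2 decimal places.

Standard dose requires CrCl ≥ 80 mL/min.
Set (140 − 68) × 116 / (72 × SCr) = 80
SCr = (140 − 68) × 116 / (72 × 80) = 1.450 mg/dL

1.45 mg/dL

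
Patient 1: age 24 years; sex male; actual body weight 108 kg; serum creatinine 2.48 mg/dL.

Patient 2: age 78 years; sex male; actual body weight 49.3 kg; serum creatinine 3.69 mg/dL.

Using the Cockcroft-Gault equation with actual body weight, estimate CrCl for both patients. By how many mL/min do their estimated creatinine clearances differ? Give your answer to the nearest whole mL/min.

Patient 1: CrCl = (140 − 24) × 108 / (72 × 2.48) = 12528.0 / 178.56 ≈ 70.2 mL/min
Patient 2: CrCl = (140 − 78) × 49.3 / (72 × 3.69) = 3056.6 / 265.68 ≈ 11.5 mL/min
|70.2 − 11.5| = 58.7 mL/min

59 mL/min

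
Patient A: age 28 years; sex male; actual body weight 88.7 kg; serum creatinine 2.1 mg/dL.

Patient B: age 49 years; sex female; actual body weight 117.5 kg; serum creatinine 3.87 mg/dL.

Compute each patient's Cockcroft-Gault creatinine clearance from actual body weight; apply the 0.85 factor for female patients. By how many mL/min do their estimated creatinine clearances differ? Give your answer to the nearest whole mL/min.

Patient A: CrCl = (140 − 28) × 88.7 / (72 × 2.1) = 9934.4 / 151.20 ≈ 65.7 mL/min
Patient B: CrCl = (140 − 49) × 117.5 / (72 × 3.87) × 0.85 = 10692.5 / 278.64 × 0.85 ≈ 32.6 mL/min
|65.7 − 32.6| = 33.1 mL/min

33 mL/min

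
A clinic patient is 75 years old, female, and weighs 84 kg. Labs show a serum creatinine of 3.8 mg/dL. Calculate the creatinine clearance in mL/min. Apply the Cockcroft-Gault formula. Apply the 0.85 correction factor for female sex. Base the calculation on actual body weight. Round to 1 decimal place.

CrCl = (140 − 75) × 84 / (72 × 3.8) × 0.85 = 5460.0 / 273.60 × 0.85 ≈ 17.0 mL/min

17.0 mL/min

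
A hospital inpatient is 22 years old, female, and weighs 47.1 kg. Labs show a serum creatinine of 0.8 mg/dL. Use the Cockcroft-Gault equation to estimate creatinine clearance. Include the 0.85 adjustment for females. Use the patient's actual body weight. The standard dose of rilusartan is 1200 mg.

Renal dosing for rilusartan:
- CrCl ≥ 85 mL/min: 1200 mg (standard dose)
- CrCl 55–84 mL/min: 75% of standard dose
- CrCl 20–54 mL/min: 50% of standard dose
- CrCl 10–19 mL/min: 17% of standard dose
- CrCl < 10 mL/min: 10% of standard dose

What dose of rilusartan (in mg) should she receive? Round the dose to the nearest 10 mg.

900 mg

CrCl = (140 − 22) × 47.1 / (72 × 0.8) × 0.85 = 5557.8 / 57.60 × 0.85 ≈ 82.0 mL/min
CrCl ≈ 82 mL/min → bracket 55–84 mL/min.
75% of 1200 mg = 900 mg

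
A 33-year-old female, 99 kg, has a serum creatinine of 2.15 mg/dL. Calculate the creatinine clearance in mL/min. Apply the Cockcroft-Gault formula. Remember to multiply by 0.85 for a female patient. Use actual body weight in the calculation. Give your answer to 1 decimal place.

CrCl = (140 − 33) × 99 / (72 × 2.15) × 0.85 = 10593.0 / 154.80 × 0.85 ≈ 58.2 mL/min

58.2 mL/min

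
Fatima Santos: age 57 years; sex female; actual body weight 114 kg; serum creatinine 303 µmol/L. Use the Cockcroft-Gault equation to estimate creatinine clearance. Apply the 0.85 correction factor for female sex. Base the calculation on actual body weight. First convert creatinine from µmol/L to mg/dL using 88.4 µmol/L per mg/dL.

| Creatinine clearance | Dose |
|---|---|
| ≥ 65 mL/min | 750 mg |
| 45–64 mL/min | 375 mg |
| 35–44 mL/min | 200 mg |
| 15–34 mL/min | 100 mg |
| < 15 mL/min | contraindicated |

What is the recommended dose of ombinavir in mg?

100 mg

SCr = 303 / 88.4 = 3.428 mg/dL
CrCl = (140 − 57) × 114 / (72 × 3.428) × 0.85 = 9462.0 / 246.82 × 0.85 ≈ 32.6 mL/min
CrCl ≈ 33 mL/min → bracket 15–34 mL/min.
Dose for this bracket: 100 mg.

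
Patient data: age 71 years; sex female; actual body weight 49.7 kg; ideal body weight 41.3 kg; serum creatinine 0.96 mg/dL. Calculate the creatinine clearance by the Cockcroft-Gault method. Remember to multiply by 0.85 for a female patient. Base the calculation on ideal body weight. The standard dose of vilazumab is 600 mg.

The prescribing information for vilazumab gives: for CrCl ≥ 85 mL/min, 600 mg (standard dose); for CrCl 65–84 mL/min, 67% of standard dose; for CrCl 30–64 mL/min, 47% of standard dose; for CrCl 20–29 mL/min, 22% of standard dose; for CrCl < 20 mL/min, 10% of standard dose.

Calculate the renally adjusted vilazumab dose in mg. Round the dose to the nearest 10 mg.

280 mg

CrCl = (140 − 71) × 41.3 / (72 × 0.96) × 0.85 = 2849.7 / 69.12 × 0.85 ≈ 35.0 mL/min
CrCl ≈ 35 mL/min → bracket 30–64 mL/min.
47% of 600 mg = 282 mg → 280 mg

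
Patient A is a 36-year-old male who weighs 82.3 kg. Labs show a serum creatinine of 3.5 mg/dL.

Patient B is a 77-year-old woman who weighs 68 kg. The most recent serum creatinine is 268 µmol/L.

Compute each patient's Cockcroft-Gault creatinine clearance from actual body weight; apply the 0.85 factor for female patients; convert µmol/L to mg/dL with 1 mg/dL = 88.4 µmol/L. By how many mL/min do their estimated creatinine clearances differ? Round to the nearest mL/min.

Patient A: CrCl = (140 − 36) × 82.3 / (72 × 3.5) = 8559.2 / 252.00 ≈ 34.0 mL/min
Patient B: SCr = 268 / 88.4 = 3.032 mg/dL
Patient B: CrCl = (140 − 77) × 68 / (72 × 3.032) × 0.85 = 4284.0 / 218.30 × 0.85 ≈ 16.7 mL/min
|34.0 − 16.7| = 17.3 mL/min

17 mL/min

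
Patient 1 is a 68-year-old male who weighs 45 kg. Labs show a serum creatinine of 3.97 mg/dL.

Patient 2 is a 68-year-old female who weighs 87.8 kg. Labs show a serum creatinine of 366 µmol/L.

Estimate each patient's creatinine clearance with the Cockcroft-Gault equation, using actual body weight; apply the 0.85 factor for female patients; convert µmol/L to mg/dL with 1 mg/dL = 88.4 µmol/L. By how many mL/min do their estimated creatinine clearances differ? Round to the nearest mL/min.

7 mL/min

Patient 1: CrCl = (140 − 68) × 45 / (72 × 3.97) = 3240.0 / 285.84 ≈ 11.3 mL/min
Patient 2: SCr = 366 / 88.4 = 4.14 mg/dL
Patient 2: CrCl = (140 − 68) × 87.8 / (72 × 4.14) × 0.85 = 6321.6 / 298.08 × 0.85 ≈ 18.0 mL/min
|11.3 − 18.0| = 6.7 mL/min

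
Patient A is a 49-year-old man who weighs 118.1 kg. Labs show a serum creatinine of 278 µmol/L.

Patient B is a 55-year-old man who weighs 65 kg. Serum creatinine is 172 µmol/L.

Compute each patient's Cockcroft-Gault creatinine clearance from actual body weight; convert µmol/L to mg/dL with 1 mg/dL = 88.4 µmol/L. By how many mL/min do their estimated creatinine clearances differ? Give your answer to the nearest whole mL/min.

Patient A: SCr = 278 / 88.4 = 3.145 mg/dL
Patient A: CrCl = (140 − 49) × 118.1 / (72 × 3.145) = 10747.1 / 226.44 ≈ 47.5 mL/min
Patient B: SCr = 172 / 88.4 = 1.946 mg/dL
Patient B: CrCl = (140 − 55) × 65 / (72 × 1.946) = 5525.0 / 140.11 ≈ 39.4 mL/min
|47.5 − 39.4| = 8.1 mL/min

8 mL/min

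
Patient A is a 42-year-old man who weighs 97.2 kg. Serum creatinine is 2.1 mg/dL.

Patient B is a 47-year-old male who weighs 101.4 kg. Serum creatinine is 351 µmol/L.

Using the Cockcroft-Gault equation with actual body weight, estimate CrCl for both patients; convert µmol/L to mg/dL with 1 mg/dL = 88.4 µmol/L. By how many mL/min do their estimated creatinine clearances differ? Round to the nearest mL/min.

30 mL/min

Patient A: CrCl = (140 − 42) × 97.2 / (72 × 2.1) = 9525.6 / 151.20 ≈ 63.0 mL/min
Patient B: SCr = 351 / 88.4 = 3.971 mg/dL
Patient B: CrCl = (140 − 47) × 101.4 / (72 × 3.971) = 9430.2 / 285.91 ≈ 33.0 mL/min
|63.0 − 33.0| = 30.0 mL/min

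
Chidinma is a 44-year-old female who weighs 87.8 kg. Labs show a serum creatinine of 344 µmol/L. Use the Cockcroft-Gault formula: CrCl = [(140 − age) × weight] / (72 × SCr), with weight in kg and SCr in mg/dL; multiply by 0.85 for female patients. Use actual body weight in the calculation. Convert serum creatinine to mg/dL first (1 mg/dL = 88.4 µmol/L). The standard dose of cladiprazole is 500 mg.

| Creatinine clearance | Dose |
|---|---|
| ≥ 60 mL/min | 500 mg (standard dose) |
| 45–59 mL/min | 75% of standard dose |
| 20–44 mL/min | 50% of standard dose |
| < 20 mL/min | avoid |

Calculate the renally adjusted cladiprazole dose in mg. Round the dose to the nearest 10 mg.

SCr = 344 / 88.4 = 3.891 mg/dL
CrCl = (140 − 44) × 87.8 / (72 × 3.891) × 0.85 = 8428.8 / 280.15 × 0.85 ≈ 25.6 mL/min
CrCl ≈ 26 mL/min → bracket 20–44 mL/min.
50% of 500 mg = 250 mg

250 mg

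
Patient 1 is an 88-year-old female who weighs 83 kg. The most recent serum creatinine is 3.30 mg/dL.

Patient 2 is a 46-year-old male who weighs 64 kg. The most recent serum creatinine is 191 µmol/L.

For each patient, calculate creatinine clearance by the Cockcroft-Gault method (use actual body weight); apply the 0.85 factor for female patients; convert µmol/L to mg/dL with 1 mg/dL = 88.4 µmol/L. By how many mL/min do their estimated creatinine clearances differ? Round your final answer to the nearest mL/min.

23 mL/min

Patient 1: CrCl = (140 − 88) × 83 / (72 × 3.3) × 0.85 = 4316.0 / 237.60 × 0.85 ≈ 15.4 mL/min
Patient 2: SCr = 191 / 88.4 = 2.161 mg/dL
Patient 2: CrCl = (140 − 46) × 64 / (72 × 2.161) = 6016.0 / 155.59 ≈ 38.7 mL/min
|15.4 − 38.7| = 23.3 mL/min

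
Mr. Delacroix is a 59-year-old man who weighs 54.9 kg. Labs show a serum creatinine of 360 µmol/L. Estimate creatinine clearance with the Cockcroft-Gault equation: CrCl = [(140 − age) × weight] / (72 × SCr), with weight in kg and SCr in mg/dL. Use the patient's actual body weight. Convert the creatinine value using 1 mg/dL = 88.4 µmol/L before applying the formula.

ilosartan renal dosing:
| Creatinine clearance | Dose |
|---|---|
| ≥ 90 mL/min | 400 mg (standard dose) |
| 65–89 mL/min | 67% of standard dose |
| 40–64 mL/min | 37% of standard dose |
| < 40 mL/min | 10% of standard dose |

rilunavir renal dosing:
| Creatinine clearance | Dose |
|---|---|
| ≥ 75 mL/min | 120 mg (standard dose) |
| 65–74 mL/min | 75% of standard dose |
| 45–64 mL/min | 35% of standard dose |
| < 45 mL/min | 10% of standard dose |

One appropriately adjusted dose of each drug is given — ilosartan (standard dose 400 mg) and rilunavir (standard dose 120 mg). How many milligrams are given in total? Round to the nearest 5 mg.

50 mg

SCr = 360 / 88.4 = 4.072 mg/dL
CrCl = (140 − 59) × 54.9 / (72 × 4.072) = 4446.9 / 293.18 ≈ 15.2 mL/min
CrCl ≈ 15 mL/min.
ilosartan: < 40 mL/min → 10% of 400 mg = 40 mg.
rilunavir: < 45 mL/min → 10% of 120 mg = 12 mg.
Total = 40 + 12 = 52 mg.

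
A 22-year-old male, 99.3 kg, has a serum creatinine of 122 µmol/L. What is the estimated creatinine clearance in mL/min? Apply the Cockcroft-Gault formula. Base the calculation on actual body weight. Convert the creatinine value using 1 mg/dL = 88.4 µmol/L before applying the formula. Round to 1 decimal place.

SCr = 122 / 88.4 = 1.38 mg/dL
CrCl = (140 − 22) × 99.3 / (72 × 1.38) = 11717.4 / 99.36 ≈ 117.9 mL/min

117.9 mL/min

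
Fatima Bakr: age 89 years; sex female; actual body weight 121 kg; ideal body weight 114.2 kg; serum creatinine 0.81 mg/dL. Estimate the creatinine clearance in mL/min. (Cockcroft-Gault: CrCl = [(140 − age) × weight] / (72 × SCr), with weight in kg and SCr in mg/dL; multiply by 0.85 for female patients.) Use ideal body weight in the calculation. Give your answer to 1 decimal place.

CrCl = (140 − 89) × 114.2 / (72 × 0.81) × 0.85 = 5824.2 / 58.32 × 0.85 ≈ 84.9 mL/min

84.9 mL/min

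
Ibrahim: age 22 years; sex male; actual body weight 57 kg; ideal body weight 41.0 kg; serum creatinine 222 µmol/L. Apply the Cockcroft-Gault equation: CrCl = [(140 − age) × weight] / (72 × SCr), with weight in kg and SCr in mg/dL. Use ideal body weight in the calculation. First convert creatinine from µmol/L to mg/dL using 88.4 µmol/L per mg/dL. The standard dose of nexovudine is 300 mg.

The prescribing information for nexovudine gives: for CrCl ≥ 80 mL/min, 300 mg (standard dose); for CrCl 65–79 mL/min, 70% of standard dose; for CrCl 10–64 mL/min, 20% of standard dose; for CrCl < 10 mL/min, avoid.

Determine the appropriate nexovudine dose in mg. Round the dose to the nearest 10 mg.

SCr = 222 / 88.4 = 2.511 mg/dL
CrCl = (140 − 22) × 41 / (72 × 2.511) = 4838.0 / 180.79 ≈ 26.8 mL/min
CrCl ≈ 27 mL/min → bracket 10–64 mL/min.
20% of 300 mg = 60 mg

60 mg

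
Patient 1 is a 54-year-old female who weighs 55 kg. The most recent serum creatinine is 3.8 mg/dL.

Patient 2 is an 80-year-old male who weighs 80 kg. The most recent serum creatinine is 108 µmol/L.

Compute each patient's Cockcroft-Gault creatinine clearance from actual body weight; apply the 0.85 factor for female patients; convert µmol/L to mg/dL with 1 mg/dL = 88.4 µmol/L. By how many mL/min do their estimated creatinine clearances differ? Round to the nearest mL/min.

Patient 1: CrCl = (140 − 54) × 55 / (72 × 3.8) × 0.85 = 4730.0 / 273.60 × 0.85 ≈ 14.7 mL/min
Patient 2: SCr = 108 / 88.4 = 1.222 mg/dL
Patient 2: CrCl = (140 − 80) × 80 / (72 × 1.222) = 4800.0 / 87.98 ≈ 54.6 mL/min
|14.7 − 54.6| = 39.9 mL/min

40 mL/min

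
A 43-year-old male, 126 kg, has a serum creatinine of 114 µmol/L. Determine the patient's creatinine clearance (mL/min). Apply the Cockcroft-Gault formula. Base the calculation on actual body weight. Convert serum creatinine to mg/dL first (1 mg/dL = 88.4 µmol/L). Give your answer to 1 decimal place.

SCr = 114 / 88.4 = 1.29 mg/dL
CrCl = (140 − 43) × 126 / (72 × 1.29) = 12222.0 / 92.88 ≈ 131.6 mL/min

131.6 mL/min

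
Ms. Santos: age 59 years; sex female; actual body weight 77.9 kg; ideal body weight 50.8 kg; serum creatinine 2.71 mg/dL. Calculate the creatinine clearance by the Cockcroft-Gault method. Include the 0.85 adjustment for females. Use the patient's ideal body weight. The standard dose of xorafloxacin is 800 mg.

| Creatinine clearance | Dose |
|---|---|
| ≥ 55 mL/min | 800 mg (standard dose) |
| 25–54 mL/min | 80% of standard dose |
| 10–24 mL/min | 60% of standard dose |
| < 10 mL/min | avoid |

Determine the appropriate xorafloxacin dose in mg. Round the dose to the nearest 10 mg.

CrCl = (140 − 59) × 50.8 / (72 × 2.71) × 0.85 = 4114.8 / 195.12 × 0.85 ≈ 17.9 mL/min
CrCl ≈ 18 mL/min → bracket 10–24 mL/min.
60% of 800 mg = 480 mg

480 mg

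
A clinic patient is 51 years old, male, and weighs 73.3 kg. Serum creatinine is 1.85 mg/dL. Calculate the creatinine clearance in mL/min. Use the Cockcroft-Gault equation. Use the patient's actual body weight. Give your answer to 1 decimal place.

49.0 mL/min

CrCl = (140 − 51) × 73.3 / (72 × 1.85) = 6523.7 / 133.20 ≈ 49.0 mL/min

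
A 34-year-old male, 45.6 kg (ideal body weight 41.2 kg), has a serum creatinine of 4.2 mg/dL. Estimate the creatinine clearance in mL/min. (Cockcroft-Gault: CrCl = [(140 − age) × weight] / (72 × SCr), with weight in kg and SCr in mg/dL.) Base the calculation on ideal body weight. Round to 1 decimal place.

CrCl = (140 − 34) × 41.2 / (72 × 4.2) = 4367.2 / 302.40 ≈ 14.4 mL/min

14.4 mL/min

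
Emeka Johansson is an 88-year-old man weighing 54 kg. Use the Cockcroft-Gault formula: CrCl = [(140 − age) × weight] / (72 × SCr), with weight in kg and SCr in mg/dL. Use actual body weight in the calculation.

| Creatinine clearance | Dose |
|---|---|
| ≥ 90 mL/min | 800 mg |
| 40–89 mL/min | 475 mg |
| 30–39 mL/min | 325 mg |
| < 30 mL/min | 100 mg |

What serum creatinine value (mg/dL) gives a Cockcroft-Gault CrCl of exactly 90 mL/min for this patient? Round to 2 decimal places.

Standard dose requires CrCl ≥ 90 mL/min.
Set (140 − 88) × 54 / (72 × SCr) = 90
SCr = (140 − 88) × 54 / (72 × 90) = 0.433 mg/dL

0.43 mg/dL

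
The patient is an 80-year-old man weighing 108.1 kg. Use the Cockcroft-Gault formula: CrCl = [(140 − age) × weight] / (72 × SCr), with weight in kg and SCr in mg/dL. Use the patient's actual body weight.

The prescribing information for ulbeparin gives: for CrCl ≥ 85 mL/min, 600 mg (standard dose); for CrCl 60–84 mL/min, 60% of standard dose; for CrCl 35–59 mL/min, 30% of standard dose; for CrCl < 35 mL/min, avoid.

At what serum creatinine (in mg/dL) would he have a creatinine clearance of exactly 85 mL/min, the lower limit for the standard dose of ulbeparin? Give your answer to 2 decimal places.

Standard dose requires CrCl ≥ 85 mL/min.
Set (140 − 80) × 108.1 / (72 × SCr) = 85
SCr = (140 − 80) × 108.1 / (72 × 85) = 1.060 mg/dL

1.06 mg/dL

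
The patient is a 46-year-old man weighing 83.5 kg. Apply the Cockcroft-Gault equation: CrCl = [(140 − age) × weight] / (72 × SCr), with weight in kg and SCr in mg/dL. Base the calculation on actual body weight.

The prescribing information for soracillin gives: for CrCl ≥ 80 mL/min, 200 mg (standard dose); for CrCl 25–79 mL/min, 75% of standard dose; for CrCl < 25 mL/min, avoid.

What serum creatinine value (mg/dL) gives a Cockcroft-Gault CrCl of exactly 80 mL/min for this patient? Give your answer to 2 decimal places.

Standard dose requires CrCl ≥ 80 mL/min.
Set (140 − 46) × 83.5 / (72 × SCr) = 80
SCr = (140 − 46) × 83.5 / (72 × 80) = 1.363 mg/dL

1.36 mg/dL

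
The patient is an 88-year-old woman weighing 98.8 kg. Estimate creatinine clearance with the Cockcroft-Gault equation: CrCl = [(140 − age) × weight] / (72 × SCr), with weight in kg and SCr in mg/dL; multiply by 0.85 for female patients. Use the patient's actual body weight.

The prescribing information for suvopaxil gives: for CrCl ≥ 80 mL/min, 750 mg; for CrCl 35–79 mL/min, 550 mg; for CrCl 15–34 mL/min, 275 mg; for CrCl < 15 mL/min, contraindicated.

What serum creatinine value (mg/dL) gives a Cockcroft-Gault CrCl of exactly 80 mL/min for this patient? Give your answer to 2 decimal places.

0.76 mg/dL

Standard dose requires CrCl ≥ 80 mL/min.
Set (140 − 88) × 98.8 × 0.85 / (72 × SCr) = 80
SCr = (140 − 88) × 98.8 × 0.85 / (72 × 80) = 0.758 mg/dL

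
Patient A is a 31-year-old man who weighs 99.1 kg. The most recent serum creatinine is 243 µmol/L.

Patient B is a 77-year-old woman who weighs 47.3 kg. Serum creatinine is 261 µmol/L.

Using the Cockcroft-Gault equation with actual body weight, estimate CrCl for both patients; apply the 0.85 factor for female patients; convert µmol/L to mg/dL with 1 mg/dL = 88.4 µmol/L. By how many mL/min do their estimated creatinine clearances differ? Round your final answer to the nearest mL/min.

43 mL/min

Patient A: SCr = 243 / 88.4 = 2.749 mg/dL
Patient A: CrCl = (140 − 31) × 99.1 / (72 × 2.749) = 10801.9 / 197.93 ≈ 54.6 mL/min
Patient B: SCr = 261 / 88.4 = 2.952 mg/dL
Patient B: CrCl = (140 − 77) × 47.3 / (72 × 2.952) × 0.85 = 2979.9 / 212.54 × 0.85 ≈ 11.9 mL/min
|54.6 − 11.9| = 42.7 mL/min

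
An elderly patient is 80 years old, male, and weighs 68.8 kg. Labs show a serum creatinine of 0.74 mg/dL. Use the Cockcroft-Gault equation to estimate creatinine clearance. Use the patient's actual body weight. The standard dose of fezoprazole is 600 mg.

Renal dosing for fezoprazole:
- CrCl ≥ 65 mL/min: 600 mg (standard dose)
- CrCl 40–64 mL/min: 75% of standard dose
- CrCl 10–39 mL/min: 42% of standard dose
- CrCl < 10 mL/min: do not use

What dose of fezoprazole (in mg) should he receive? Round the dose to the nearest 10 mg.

600 mg

CrCl = (140 − 80) × 68.8 / (72 × 0.74) = 4128.0 / 53.28 ≈ 77.5 mL/min
CrCl ≈ 77 mL/min → bracket ≥ 65 mL/min.
100% of 600 mg = 600 mg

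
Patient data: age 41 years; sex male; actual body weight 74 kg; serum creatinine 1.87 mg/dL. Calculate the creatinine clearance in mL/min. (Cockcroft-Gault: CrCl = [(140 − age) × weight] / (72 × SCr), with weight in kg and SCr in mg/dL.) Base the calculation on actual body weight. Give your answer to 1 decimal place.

54.4 mL/min

CrCl = (140 − 41) × 74 / (72 × 1.87) = 7326.0 / 134.64 ≈ 54.4 mL/min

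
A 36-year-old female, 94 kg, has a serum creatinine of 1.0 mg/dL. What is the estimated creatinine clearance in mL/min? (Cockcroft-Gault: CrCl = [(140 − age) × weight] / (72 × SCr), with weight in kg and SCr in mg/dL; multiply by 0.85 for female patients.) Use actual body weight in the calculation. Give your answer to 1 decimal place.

115.4 mL/min

CrCl = (140 − 36) × 94 / (72 × 1) × 0.85 = 9776.0 / 72.00 × 0.85 ≈ 115.4 mL/min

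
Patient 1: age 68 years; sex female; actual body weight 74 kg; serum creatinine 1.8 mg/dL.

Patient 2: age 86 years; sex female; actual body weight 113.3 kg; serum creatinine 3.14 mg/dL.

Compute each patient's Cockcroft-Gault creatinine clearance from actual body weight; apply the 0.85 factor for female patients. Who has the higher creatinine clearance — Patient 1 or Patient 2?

Patient 1: CrCl = (140 − 68) × 74 / (72 × 1.8) × 0.85 = 5328.0 / 129.60 × 0.85 ≈ 34.9 mL/min
Patient 2: CrCl = (140 − 86) × 113.3 / (72 × 3.14) × 0.85 = 6118.2 / 226.08 × 0.85 ≈ 23.0 mL/min
34.9 vs 23.0 mL/min → Patient 1 is higher.

Patient 1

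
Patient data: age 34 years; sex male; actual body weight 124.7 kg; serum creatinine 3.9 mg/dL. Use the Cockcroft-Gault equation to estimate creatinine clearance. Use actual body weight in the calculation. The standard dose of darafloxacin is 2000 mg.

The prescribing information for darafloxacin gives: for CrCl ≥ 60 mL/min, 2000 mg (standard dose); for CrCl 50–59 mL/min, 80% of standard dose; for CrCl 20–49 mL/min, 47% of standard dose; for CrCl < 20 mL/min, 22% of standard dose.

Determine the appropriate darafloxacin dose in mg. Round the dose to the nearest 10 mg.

940 mg

CrCl = (140 − 34) × 124.7 / (72 × 3.9) = 13218.2 / 280.80 ≈ 47.1 mL/min
CrCl ≈ 47 mL/min → bracket 20–49 mL/min.
47% of 2000 mg = 940 mg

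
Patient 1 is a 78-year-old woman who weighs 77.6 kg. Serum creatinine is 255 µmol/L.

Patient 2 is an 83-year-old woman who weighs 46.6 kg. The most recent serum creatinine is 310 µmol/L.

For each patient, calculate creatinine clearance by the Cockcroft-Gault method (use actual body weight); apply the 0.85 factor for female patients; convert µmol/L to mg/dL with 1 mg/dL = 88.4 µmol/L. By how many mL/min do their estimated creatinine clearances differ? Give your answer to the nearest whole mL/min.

11 mL/min

Patient 1: SCr = 255 / 88.4 = 2.885 mg/dL
Patient 1: CrCl = (140 − 78) × 77.6 / (72 × 2.885) × 0.85 = 4811.2 / 207.72 × 0.85 ≈ 19.7 mL/min
Patient 2: SCr = 310 / 88.4 = 3.507 mg/dL
Patient 2: CrCl = (140 − 83) × 46.6 / (72 × 3.507) × 0.85 = 2656.2 / 252.50 × 0.85 ≈ 8.9 mL/min
|19.7 − 8.9| = 10.8 mL/min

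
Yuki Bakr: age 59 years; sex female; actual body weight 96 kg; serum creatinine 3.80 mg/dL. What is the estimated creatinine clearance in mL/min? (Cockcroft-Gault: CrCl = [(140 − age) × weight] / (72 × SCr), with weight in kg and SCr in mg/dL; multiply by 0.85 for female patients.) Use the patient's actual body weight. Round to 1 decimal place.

CrCl = (140 − 59) × 96 / (72 × 3.8) × 0.85 = 7776.0 / 273.60 × 0.85 ≈ 24.2 mL/min

24.2 mL/min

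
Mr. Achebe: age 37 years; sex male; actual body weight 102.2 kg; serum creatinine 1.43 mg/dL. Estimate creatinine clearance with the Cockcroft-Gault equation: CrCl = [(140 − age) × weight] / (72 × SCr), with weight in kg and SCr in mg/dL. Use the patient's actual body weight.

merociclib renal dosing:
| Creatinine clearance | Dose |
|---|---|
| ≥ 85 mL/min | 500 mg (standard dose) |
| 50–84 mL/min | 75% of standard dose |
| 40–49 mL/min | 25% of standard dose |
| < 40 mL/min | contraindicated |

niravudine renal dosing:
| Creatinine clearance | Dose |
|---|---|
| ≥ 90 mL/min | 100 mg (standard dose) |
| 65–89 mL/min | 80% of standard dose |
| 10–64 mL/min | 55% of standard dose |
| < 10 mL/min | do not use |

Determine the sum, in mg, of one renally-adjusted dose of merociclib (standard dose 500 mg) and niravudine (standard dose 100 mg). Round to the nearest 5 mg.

600 mg

CrCl = (140 − 37) × 102.2 / (72 × 1.43) = 10526.6 / 102.96 ≈ 102.2 mL/min
CrCl ≈ 102 mL/min.
merociclib: ≥ 85 mL/min → 100% of 500 mg = 500 mg.
niravudine: ≥ 90 mL/min → 100% of 100 mg = 100 mg.
Total = 500 + 100 = 600 mg.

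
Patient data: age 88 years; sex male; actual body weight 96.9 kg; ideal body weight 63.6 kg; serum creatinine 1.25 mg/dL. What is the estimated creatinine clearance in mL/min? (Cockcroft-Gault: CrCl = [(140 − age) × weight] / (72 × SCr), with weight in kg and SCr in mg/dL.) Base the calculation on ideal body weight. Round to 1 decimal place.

36.7 mL/min

CrCl = (140 − 88) × 63.6 / (72 × 1.25) = 3307.2 / 90.00 ≈ 36.7 mL/min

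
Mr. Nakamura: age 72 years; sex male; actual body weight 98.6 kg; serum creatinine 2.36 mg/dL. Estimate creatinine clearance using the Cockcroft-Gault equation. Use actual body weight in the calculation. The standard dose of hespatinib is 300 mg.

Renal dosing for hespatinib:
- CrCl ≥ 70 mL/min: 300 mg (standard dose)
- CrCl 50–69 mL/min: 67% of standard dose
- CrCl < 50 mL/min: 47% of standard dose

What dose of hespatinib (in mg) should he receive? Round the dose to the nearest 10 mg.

CrCl = (140 − 72) × 98.6 / (72 × 2.36) = 6704.8 / 169.92 ≈ 39.5 mL/min
CrCl ≈ 39 mL/min → bracket < 50 mL/min.
47% of 300 mg = 141 mg → 140 mg

140 mg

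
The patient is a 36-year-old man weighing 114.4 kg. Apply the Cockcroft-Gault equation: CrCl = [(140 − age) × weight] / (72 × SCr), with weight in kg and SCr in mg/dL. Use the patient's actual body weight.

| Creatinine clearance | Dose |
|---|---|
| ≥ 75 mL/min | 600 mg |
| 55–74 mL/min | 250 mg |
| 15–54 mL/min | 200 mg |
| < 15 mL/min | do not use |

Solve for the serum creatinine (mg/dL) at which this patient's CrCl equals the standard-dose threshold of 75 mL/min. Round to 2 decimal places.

Standard dose requires CrCl ≥ 75 mL/min.
Set (140 − 36) × 114.4 / (72 × SCr) = 75
SCr = (140 − 36) × 114.4 / (72 × 75) = 2.203 mg/dL

2.20 mg/dL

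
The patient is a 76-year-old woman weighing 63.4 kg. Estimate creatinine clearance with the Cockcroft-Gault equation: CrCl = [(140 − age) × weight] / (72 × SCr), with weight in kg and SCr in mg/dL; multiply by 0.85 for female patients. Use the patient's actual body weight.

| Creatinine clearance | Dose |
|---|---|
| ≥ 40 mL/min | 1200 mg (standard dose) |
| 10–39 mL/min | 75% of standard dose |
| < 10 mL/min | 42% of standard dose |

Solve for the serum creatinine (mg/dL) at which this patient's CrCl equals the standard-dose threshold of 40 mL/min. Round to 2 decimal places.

Standard dose requires CrCl ≥ 40 mL/min.
Set (140 − 76) × 63.4 × 0.85 / (72 × SCr) = 40
SCr = (140 − 76) × 63.4 × 0.85 / (72 × 40) = 1.198 mg/dL

1.20 mg/dL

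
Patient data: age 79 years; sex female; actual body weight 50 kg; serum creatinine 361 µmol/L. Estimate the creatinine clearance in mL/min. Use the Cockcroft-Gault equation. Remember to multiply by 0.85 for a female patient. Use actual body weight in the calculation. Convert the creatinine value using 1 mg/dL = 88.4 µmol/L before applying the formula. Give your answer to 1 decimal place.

8.8 mL/min

SCr = 361 / 88.4 = 4.084 mg/dL
CrCl = (140 − 79) × 50 / (72 × 4.084) × 0.85 = 3050.0 / 294.05 × 0.85 ≈ 8.8 mL/min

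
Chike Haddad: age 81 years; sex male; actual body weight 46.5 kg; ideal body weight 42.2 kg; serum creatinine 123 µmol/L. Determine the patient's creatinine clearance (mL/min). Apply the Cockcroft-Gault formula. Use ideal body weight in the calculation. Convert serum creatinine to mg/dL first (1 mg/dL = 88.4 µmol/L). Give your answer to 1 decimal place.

24.9 mL/min

SCr = 123 / 88.4 = 1.391 mg/dL
CrCl = (140 − 81) × 42.2 / (72 × 1.391) = 2489.8 / 100.15 ≈ 24.9 mL/min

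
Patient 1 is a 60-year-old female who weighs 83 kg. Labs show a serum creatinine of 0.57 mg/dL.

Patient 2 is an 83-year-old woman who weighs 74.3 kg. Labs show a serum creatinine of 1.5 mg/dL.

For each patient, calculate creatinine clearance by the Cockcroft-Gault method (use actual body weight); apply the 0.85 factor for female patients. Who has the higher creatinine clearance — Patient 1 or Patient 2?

Patient 1

Patient 1: CrCl = (140 − 60) × 83 / (72 × 0.57) × 0.85 = 6640.0 / 41.04 × 0.85 ≈ 137.5 mL/min
Patient 2: CrCl = (140 − 83) × 74.3 / (72 × 1.5) × 0.85 = 4235.1 / 108.00 × 0.85 ≈ 33.3 mL/min
137.5 vs 33.3 mL/min → Patient 1 is higher.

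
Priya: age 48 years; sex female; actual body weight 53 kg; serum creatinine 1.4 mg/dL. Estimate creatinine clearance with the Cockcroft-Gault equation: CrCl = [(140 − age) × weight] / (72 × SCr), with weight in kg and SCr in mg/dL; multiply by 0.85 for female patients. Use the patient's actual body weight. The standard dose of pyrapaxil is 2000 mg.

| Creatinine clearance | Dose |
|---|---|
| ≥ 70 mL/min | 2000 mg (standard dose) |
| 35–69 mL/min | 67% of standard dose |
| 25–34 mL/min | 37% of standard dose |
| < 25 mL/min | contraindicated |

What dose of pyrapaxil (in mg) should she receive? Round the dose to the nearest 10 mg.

CrCl = (140 − 48) × 53 / (72 × 1.4) × 0.85 = 4876.0 / 100.80 × 0.85 ≈ 41.1 mL/min
CrCl ≈ 41 mL/min → bracket 35–69 mL/min.
67% of 2000 mg = 1340 mg

1340 mg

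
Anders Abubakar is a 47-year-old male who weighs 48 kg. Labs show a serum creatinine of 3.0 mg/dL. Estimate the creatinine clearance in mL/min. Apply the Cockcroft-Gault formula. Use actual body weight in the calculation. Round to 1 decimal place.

20.7 mL/min

CrCl = (140 − 47) × 48 / (72 × 3) = 4464.0 / 216.00 ≈ 20.7 mL/min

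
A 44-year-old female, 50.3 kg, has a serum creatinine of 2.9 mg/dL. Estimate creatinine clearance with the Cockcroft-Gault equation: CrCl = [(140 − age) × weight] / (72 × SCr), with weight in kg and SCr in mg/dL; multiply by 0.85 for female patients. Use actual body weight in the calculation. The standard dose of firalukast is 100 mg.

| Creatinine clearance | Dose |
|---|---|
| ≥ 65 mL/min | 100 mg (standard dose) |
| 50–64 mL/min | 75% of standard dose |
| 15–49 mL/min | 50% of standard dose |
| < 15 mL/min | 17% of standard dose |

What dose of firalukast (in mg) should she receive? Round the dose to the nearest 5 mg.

CrCl = (140 − 44) × 50.3 / (72 × 2.9) × 0.85 = 4828.8 / 208.80 × 0.85 ≈ 19.7 mL/min
CrCl ≈ 20 mL/min → bracket 15–49 mL/min.
50% of 100 mg = 50 mg

50 mg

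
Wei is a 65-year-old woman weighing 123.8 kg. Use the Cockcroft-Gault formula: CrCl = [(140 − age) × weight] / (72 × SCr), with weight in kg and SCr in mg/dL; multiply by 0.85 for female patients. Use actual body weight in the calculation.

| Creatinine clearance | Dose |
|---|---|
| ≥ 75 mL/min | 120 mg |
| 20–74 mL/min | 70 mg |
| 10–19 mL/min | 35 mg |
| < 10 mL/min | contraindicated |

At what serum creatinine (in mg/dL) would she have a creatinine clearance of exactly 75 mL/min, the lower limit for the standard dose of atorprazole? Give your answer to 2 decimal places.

Standard dose requires CrCl ≥ 75 mL/min.
Set (140 − 65) × 123.8 × 0.85 / (72 × SCr) = 75
SCr = (140 − 65) × 123.8 × 0.85 / (72 × 75) = 1.462 mg/dL

1.46 mg/dL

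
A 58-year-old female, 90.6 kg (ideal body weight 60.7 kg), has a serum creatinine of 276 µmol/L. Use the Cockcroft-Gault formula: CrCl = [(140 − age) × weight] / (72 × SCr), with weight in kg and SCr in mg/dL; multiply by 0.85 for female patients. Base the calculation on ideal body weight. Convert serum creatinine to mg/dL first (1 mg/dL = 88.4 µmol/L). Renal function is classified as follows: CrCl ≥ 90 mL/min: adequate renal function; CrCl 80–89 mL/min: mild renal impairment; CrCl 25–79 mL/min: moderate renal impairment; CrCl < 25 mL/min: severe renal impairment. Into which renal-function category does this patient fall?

severe renal impairment

SCr = 276 / 88.4 = 3.122 mg/dL
CrCl = (140 − 58) × 60.7 / (72 × 3.122) × 0.85 = 4977.4 / 224.78 × 0.85 ≈ 18.8 mL/min
19 mL/min falls in the 'severe renal impairment' range.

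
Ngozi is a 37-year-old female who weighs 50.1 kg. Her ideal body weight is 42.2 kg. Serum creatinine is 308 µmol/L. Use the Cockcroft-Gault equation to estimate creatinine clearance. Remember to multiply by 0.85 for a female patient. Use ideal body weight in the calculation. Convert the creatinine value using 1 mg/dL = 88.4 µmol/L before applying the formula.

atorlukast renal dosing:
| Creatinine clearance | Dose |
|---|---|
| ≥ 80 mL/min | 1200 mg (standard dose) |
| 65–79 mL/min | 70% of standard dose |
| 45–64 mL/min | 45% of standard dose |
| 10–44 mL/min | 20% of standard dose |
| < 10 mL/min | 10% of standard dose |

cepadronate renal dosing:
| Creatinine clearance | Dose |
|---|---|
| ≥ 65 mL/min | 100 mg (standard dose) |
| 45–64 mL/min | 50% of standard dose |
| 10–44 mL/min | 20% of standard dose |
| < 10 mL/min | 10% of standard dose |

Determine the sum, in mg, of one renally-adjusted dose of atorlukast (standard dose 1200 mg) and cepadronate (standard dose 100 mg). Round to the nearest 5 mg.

260 mg

SCr = 308 / 88.4 = 3.484 mg/dL
CrCl = (140 − 37) × 42.2 / (72 × 3.484) × 0.85 = 4346.6 / 250.85 × 0.85 ≈ 14.7 mL/min
CrCl ≈ 15 mL/min.
atorlukast: 10–44 mL/min → 20% of 1200 mg = 240 mg.
cepadronate: 10–44 mL/min → 20% of 100 mg = 20 mg.
Total = 240 + 20 = 260 mg.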